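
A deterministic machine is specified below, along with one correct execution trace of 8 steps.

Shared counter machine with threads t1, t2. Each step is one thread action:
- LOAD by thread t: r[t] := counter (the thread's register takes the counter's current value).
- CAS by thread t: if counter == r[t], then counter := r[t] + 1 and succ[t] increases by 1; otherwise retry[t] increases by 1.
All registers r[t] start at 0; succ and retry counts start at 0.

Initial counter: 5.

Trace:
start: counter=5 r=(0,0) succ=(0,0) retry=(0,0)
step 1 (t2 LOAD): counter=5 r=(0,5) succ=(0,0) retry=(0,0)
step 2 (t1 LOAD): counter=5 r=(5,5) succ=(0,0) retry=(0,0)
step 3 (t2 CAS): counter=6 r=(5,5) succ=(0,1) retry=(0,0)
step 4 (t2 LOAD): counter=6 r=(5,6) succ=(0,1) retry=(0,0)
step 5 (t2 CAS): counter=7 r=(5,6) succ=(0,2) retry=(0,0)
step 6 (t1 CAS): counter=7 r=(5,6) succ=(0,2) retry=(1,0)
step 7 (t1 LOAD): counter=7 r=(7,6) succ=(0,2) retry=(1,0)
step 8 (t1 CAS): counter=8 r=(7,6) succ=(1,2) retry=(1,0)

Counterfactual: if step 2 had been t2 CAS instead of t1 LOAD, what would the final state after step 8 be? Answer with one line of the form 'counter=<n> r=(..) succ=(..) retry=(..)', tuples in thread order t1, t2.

(re-executing from step 2 with the substitution; state before step 2: counter=5 r=(0,5) succ=(0,0) retry=(0,0))
step 2 (t2 CAS): counter=6 r=(0,5) succ=(0,1) retry=(0,0)
step 3 (t2 CAS): counter=6 r=(0,5) succ=(0,1) retry=(0,1)
step 4 (t2 LOAD): counter=6 r=(0,6) succ=(0,1) retry=(0,1)
step 5 (t2 CAS): counter=7 r=(0,6) succ=(0,2) retry=(0,1)
step 6 (t1 CAS): counter=7 r=(0,6) succ=(0,2) retry=(1,1)
step 7 (t1 LOAD): counter=7 r=(7,6) succ=(0,2) retry=(1,1)
step 8 (t1 CAS): counter=8 r=(7,6) succ=(1,2) retry=(1,1)

counter=8 r=(7,6) succ=(1,2) retry=(1,1)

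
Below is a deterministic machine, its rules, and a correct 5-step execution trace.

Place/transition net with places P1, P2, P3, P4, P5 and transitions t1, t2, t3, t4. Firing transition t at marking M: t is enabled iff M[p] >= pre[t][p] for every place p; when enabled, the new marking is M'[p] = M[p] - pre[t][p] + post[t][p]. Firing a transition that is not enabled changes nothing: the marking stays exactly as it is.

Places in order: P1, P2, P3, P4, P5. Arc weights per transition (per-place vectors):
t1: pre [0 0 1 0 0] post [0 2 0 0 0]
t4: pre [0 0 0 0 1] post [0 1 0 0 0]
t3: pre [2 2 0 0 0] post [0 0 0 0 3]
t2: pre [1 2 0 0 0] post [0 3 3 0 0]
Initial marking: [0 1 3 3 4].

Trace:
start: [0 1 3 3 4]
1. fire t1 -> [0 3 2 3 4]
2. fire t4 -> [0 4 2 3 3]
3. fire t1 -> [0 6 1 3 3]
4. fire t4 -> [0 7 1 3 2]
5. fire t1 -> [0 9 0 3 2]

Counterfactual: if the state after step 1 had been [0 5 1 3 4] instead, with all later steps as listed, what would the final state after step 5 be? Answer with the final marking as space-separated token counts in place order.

0 9 0 3 2

state after step 1 := [0 5 1 3 4]
2. fire t4 -> [0 6 1 3 3]
3. fire t1 -> [0 8 0 3 3]
4. fire t4 -> [0 9 0 3 2]
5. fire t1 -> [0 9 0 3 2]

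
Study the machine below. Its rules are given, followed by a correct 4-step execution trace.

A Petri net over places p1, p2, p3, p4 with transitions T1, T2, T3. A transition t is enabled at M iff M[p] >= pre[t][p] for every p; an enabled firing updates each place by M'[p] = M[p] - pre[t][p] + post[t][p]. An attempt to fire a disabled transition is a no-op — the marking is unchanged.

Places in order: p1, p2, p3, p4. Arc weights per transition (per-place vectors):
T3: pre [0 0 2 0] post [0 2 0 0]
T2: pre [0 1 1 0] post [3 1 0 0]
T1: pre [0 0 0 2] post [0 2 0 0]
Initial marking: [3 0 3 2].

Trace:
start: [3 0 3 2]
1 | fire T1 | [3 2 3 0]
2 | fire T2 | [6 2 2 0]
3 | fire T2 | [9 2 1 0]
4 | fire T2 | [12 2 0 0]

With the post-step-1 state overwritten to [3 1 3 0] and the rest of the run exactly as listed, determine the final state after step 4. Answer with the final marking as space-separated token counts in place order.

state after step 1 := [3 1 3 0]
2 | fire T2 | [6 1 2 0]
3 | fire T2 | [9 1 1 0]
4 | fire T2 | [12 1 0 0]

12 1 0 0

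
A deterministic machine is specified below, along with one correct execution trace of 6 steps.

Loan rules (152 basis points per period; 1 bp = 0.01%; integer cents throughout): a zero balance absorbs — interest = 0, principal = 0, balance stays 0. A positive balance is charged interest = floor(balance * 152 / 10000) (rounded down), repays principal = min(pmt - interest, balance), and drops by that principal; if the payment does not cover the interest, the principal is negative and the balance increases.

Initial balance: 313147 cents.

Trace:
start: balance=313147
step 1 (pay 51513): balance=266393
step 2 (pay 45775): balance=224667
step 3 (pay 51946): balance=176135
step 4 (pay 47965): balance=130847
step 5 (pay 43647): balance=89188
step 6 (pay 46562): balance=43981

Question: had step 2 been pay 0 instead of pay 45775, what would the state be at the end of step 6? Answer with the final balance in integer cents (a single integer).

(re-executing from step 2 with the substitution; state before step 2: balance=266393)
step 2 (pay 0): balance=270442
step 3 (pay 51946): balance=222606
step 4 (pay 47965): balance=178024
step 5 (pay 43647): balance=137082
step 6 (pay 46562): balance=92603

92603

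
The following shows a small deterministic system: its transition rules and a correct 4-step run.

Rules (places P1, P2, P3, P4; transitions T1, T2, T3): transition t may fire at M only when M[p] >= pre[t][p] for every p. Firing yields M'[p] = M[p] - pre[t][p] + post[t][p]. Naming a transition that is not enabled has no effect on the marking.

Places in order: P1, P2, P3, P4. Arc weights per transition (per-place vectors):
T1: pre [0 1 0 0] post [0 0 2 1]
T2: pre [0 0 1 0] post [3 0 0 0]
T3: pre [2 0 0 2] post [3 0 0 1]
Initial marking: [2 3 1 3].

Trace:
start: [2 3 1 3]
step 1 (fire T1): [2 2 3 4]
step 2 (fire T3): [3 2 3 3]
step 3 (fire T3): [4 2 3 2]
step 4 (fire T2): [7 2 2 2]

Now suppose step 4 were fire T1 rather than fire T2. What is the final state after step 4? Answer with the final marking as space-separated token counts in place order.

4 1 5 3

(re-executing from step 4 with the substitution; state before step 4: [4 2 3 2])
step 4 (fire T1): [4 1 5 3]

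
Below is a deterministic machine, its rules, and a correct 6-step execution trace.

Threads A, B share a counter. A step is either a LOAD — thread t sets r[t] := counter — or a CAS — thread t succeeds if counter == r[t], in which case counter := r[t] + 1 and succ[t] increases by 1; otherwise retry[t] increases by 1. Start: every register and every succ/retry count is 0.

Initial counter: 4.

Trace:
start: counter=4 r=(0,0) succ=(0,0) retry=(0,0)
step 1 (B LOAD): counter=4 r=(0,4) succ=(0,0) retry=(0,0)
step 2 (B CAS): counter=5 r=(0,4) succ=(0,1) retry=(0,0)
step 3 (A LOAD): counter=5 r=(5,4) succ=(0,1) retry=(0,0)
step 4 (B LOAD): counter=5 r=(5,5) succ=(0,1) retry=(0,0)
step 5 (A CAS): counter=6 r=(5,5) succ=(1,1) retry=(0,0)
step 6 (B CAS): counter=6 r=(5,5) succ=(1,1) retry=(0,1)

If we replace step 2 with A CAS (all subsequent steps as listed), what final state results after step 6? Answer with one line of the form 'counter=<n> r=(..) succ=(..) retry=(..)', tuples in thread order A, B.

counter=5 r=(4,4) succ=(1,0) retry=(1,1)

(re-executing from step 2 with the substitution; state before step 2: counter=4 r=(0,4) succ=(0,0) retry=(0,0))
step 2 (A CAS): counter=4 r=(0,4) succ=(0,0) retry=(1,0)
step 3 (A LOAD): counter=4 r=(4,4) succ=(0,0) retry=(1,0)
step 4 (B LOAD): counter=4 r=(4,4) succ=(0,0) retry=(1,0)
step 5 (A CAS): counter=5 r=(4,4) succ=(1,0) retry=(1,0)
step 6 (B CAS): counter=5 r=(4,4) succ=(1,0) retry=(1,1)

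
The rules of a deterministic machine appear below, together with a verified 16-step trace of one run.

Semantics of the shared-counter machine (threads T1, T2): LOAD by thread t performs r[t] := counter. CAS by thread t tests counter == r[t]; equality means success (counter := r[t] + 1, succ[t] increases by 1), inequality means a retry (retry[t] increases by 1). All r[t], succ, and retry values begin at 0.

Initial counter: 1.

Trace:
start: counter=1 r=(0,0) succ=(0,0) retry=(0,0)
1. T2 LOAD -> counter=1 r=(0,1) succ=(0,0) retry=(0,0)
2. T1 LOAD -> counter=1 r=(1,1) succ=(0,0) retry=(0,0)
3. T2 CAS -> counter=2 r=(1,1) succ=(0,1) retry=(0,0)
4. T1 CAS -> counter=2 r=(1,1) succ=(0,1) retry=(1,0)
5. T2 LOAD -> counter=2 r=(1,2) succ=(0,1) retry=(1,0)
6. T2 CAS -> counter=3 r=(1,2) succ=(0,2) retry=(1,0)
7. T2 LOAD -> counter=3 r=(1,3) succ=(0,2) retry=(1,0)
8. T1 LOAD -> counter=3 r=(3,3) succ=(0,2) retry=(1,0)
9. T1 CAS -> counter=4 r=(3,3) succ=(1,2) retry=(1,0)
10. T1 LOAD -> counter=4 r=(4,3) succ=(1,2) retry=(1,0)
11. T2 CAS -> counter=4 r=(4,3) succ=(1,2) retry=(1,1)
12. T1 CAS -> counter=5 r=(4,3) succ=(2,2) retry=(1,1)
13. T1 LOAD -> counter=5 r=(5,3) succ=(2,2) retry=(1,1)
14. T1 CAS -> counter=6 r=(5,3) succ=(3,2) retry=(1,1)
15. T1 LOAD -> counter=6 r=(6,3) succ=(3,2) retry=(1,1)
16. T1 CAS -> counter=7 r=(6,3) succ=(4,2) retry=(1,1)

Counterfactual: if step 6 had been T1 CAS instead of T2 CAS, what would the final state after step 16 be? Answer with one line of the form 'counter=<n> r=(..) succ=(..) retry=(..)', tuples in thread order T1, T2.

(re-executing from step 6 with the substitution; state before step 6: counter=2 r=(1,2) succ=(0,1) retry=(1,0))
6. T1 CAS -> counter=2 r=(1,2) succ=(0,1) retry=(2,0)
7. T2 LOAD -> counter=2 r=(1,2) succ=(0,1) retry=(2,0)
8. T1 LOAD -> counter=2 r=(2,2) succ=(0,1) retry=(2,0)
9. T1 CAS -> counter=3 r=(2,2) succ=(1,1) retry=(2,0)
10. T1 LOAD -> counter=3 r=(3,2) succ=(1,1) retry=(2,0)
11. T2 CAS -> counter=3 r=(3,2) succ=(1,1) retry=(2,1)
12. T1 CAS -> counter=4 r=(3,2) succ=(2,1) retry=(2,1)
13. T1 LOAD -> counter=4 r=(4,2) succ=(2,1) retry=(2,1)
14. T1 CAS -> counter=5 r=(4,2) succ=(3,1) retry=(2,1)
15. T1 LOAD -> counter=5 r=(5,2) succ=(3,1) retry=(2,1)
16. T1 CAS -> counter=6 r=(5,2) succ=(4,1) retry=(2,1)

counter=6 r=(5,2) succ=(4,1) retry=(2,1)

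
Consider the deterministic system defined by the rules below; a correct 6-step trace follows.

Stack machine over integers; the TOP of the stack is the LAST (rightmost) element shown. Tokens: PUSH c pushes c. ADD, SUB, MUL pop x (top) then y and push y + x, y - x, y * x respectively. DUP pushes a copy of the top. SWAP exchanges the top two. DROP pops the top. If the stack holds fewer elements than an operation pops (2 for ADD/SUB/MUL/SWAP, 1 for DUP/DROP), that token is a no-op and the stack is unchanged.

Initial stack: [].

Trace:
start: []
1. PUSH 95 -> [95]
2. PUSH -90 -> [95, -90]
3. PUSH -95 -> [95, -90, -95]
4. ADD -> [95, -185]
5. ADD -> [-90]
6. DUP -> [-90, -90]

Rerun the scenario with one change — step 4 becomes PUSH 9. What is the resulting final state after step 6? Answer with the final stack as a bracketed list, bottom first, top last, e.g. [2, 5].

(re-executing from step 4 with the substitution; state before step 4: [95, -90, -95])
4. PUSH 9 -> [95, -90, -95, 9]
5. ADD -> [95, -90, -86]
6. DUP -> [95, -90, -86, -86]

[95, -90, -86, -86]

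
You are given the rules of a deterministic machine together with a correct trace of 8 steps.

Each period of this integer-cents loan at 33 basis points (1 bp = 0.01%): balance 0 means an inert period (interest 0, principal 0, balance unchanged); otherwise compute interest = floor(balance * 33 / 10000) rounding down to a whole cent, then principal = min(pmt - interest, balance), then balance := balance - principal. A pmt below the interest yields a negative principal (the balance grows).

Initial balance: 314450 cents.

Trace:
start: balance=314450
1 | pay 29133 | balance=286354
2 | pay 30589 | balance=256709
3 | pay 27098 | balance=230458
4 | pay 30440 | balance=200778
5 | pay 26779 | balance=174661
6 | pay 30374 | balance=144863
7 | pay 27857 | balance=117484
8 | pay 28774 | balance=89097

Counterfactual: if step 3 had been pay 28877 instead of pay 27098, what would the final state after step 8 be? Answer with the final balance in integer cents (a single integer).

87288

(re-executing from step 3 with the substitution; state before step 3: balance=256709)
3 | pay 28877 | balance=228679
4 | pay 30440 | balance=198993
5 | pay 26779 | balance=172870
6 | pay 30374 | balance=143066
7 | pay 27857 | balance=115681
8 | pay 28774 | balance=87288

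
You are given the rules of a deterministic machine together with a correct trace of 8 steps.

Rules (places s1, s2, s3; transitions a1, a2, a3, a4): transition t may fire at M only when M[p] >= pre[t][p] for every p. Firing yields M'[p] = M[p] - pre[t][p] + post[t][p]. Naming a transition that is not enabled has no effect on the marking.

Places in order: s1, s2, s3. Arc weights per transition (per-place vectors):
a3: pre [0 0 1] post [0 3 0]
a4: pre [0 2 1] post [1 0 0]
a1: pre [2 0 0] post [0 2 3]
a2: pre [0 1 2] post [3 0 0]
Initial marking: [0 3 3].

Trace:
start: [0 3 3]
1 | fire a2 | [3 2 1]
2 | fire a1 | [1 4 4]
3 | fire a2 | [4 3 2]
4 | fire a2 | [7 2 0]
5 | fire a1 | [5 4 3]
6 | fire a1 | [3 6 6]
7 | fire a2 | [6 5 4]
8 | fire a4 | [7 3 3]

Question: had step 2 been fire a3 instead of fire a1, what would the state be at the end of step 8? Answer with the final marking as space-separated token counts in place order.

5 4 0

(re-executing from step 2 with the substitution; state before step 2: [3 2 1])
2 | fire a3 | [3 5 0]
3 | fire a2 | [3 5 0]
4 | fire a2 | [3 5 0]
5 | fire a1 | [1 7 3]
6 | fire a1 | [1 7 3]
7 | fire a2 | [4 6 1]
8 | fire a4 | [5 4 0]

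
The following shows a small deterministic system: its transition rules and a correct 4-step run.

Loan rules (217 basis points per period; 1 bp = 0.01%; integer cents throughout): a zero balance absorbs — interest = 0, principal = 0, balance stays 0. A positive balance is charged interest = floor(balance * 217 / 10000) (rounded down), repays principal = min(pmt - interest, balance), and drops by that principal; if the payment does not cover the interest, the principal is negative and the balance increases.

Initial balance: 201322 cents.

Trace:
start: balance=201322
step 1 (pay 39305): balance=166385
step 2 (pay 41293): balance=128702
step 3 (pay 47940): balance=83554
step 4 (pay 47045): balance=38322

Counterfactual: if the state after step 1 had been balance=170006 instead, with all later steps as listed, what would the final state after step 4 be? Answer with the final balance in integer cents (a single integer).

state after step 1 := balance=170006
step 2 (pay 41293): balance=132402
step 3 (pay 47940): balance=87335
step 4 (pay 47045): balance=42185

42185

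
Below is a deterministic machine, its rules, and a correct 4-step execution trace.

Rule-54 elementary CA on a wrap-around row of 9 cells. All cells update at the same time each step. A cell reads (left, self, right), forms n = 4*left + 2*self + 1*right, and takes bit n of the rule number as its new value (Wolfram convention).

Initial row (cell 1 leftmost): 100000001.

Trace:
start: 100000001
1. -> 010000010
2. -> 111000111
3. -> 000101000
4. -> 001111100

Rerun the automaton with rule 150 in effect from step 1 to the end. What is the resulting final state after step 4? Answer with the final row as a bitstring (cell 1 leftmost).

(re-executing steps 1..4 under rule 150; state before step 1: 100000001)
1. -> 010000010
2. -> 111000111
3. -> 110101011
4. -> 100101001

100101001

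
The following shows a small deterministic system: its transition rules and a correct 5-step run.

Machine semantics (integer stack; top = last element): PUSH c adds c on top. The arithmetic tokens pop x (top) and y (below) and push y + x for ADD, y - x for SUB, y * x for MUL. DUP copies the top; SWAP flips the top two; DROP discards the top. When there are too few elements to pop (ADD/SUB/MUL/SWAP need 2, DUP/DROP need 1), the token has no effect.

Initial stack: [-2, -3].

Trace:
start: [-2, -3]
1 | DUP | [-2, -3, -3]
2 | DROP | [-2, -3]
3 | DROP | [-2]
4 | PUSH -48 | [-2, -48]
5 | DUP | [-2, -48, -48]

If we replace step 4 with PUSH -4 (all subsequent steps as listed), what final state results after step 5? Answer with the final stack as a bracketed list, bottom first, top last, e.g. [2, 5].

[-2, -4, -4]

(re-executing from step 4 with the substitution; state before step 4: [-2])
4 | PUSH -4 | [-2, -4]
5 | DUP | [-2, -4, -4]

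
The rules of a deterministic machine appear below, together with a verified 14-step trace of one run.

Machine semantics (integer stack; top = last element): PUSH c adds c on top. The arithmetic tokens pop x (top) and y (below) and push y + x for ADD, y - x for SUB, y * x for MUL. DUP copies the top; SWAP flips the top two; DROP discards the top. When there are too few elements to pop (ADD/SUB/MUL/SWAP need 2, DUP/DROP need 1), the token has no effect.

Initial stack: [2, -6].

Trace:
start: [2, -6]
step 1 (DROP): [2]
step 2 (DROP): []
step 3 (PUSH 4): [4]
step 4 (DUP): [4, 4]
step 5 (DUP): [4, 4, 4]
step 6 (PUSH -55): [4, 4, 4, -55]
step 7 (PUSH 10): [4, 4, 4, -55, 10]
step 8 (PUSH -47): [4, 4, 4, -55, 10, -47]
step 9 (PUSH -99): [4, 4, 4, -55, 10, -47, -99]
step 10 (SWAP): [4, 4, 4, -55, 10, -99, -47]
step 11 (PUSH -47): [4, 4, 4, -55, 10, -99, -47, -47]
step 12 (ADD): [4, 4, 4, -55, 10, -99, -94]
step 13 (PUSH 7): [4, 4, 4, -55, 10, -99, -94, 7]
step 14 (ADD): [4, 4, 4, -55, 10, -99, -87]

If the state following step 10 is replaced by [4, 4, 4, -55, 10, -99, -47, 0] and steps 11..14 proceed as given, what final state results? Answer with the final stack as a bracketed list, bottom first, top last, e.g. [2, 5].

[4, 4, 4, -55, 10, -99, -47, -40]

state after step 10 := [4, 4, 4, -55, 10, -99, -47, 0]
step 11 (PUSH -47): [4, 4, 4, -55, 10, -99, -47, 0, -47]
step 12 (ADD): [4, 4, 4, -55, 10, -99, -47, -47]
step 13 (PUSH 7): [4, 4, 4, -55, 10, -99, -47, -47, 7]
step 14 (ADD): [4, 4, 4, -55, 10, -99, -47, -40]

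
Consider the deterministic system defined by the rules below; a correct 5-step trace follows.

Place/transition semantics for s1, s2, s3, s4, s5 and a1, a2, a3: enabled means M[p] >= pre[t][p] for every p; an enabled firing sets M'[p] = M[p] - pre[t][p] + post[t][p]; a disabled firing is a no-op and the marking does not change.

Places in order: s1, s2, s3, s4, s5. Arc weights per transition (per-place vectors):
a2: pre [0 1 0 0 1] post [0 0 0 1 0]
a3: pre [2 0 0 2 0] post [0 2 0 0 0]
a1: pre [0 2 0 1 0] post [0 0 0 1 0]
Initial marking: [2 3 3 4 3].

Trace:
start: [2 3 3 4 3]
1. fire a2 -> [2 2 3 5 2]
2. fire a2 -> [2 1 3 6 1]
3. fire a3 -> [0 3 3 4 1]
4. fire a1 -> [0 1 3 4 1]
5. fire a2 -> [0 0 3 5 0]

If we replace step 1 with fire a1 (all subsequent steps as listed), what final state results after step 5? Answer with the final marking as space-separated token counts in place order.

(re-executing from step 1 with the substitution; state before step 1: [2 3 3 4 3])
1. fire a1 -> [2 1 3 4 3]
2. fire a2 -> [2 0 3 5 2]
3. fire a3 -> [0 2 3 3 2]
4. fire a1 -> [0 0 3 3 2]
5. fire a2 -> [0 0 3 3 2]

0 0 3 3 2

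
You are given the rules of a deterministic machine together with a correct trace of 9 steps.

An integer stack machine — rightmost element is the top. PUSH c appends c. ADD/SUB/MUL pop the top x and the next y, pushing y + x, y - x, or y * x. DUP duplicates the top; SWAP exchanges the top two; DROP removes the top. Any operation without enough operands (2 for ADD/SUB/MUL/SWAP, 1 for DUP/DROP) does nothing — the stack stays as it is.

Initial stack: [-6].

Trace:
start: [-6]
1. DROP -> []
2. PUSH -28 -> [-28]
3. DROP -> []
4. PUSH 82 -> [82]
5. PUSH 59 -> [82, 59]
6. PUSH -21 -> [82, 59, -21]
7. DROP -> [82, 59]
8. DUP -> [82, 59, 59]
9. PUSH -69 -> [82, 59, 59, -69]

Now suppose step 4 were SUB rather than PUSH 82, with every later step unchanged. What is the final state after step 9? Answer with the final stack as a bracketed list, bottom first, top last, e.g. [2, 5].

[59, 59, -69]

(re-executing from step 4 with the substitution; state before step 4: [])
4. SUB -> []
5. PUSH 59 -> [59]
6. PUSH -21 -> [59, -21]
7. DROP -> [59]
8. DUP -> [59, 59]
9. PUSH -69 -> [59, 59, -69]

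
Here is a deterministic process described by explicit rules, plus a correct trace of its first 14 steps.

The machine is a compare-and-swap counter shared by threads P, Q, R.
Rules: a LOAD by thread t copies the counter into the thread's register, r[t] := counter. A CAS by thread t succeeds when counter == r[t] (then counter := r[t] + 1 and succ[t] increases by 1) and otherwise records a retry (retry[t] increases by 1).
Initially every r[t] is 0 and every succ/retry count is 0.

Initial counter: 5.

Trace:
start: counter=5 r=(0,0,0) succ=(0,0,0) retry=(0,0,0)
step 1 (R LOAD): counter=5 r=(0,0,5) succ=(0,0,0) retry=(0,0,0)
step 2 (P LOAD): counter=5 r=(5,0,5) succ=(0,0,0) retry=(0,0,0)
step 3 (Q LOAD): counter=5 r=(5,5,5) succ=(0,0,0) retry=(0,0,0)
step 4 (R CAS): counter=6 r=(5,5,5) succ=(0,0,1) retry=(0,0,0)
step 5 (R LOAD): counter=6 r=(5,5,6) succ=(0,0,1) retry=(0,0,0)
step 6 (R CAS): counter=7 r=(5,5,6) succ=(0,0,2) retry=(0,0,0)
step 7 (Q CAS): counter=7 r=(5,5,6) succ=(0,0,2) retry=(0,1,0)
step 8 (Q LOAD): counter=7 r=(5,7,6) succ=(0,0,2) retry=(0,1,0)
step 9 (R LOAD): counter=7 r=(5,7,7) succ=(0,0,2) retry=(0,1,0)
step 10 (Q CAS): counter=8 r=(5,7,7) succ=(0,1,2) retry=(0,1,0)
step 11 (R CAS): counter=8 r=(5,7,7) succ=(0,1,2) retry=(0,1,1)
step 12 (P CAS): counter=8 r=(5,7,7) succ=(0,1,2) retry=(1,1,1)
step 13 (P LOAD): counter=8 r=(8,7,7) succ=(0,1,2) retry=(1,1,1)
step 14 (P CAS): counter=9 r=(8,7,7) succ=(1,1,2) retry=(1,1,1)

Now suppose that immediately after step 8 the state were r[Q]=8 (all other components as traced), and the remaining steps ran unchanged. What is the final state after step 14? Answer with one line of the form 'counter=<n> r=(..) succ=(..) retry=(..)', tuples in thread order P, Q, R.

state after step 8 := counter=7 r=(5,8,6) succ=(0,0,2) retry=(0,1,0)
step 9 (R LOAD): counter=7 r=(5,8,7) succ=(0,0,2) retry=(0,1,0)
step 10 (Q CAS): counter=7 r=(5,8,7) succ=(0,0,2) retry=(0,2,0)
step 11 (R CAS): counter=8 r=(5,8,7) succ=(0,0,3) retry=(0,2,0)
step 12 (P CAS): counter=8 r=(5,8,7) succ=(0,0,3) retry=(1,2,0)
step 13 (P LOAD): counter=8 r=(8,8,7) succ=(0,0,3) retry=(1,2,0)
step 14 (P CAS): counter=9 r=(8,8,7) succ=(1,0,3) retry=(1,2,0)

counter=9 r=(8,8,7) succ=(1,0,3) retry=(1,2,0)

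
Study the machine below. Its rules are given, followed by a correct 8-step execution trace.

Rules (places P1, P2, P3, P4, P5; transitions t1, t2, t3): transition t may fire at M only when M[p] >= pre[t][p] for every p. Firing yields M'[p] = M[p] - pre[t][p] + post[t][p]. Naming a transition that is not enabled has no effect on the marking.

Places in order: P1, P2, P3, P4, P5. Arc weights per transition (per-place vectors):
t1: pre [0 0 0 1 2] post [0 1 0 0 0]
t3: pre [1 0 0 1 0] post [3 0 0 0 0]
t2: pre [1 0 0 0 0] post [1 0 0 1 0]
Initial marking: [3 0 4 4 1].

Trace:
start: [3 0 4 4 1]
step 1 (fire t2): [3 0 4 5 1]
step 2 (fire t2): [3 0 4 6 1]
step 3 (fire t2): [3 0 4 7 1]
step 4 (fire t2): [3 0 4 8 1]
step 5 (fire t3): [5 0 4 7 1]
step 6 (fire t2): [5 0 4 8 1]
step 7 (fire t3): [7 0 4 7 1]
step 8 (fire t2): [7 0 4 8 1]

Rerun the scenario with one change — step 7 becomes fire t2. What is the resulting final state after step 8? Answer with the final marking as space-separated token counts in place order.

5 0 4 10 1

(re-executing from step 7 with the substitution; state before step 7: [5 0 4 8 1])
step 7 (fire t2): [5 0 4 9 1]
step 8 (fire t2): [5 0 4 10 1]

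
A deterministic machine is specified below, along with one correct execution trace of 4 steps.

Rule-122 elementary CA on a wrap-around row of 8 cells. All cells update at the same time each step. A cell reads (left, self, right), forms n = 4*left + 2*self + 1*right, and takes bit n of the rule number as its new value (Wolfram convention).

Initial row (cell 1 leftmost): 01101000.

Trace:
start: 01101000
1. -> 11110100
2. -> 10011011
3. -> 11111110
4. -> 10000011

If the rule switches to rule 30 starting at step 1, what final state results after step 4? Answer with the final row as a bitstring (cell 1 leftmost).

(re-executing steps 1..4 under rule 30; state before step 1: 01101000)
1. -> 11001100
2. -> 10111011
3. -> 00100010
4. -> 01110111

01110111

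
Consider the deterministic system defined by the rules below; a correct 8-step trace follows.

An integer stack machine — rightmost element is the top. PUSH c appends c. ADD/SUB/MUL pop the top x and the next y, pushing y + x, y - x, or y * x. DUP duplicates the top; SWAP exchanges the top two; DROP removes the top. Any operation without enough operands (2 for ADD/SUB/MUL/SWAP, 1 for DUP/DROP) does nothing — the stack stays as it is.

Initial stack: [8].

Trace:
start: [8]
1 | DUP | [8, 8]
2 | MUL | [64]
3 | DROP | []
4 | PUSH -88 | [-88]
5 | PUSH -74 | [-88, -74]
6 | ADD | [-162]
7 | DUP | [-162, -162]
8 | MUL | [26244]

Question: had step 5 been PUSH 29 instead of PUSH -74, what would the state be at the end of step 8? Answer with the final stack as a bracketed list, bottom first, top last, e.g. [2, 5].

[3481]

(re-executing from step 5 with the substitution; state before step 5: [-88])
5 | PUSH 29 | [-88, 29]
6 | ADD | [-59]
7 | DUP | [-59, -59]
8 | MUL | [3481]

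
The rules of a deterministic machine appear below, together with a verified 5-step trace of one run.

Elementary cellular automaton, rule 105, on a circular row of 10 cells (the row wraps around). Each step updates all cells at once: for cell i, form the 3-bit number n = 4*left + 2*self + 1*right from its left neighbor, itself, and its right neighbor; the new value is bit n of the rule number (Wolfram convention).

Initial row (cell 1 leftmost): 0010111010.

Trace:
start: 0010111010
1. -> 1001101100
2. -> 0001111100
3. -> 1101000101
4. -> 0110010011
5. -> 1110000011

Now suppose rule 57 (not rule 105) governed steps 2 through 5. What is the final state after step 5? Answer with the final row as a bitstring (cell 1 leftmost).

(re-executing steps 2..5 under rule 57; state before step 2: 1001101100)
2. -> 0101011010
3. -> 0010110101
4. -> 1001101010
5. -> 0101010101

0101010101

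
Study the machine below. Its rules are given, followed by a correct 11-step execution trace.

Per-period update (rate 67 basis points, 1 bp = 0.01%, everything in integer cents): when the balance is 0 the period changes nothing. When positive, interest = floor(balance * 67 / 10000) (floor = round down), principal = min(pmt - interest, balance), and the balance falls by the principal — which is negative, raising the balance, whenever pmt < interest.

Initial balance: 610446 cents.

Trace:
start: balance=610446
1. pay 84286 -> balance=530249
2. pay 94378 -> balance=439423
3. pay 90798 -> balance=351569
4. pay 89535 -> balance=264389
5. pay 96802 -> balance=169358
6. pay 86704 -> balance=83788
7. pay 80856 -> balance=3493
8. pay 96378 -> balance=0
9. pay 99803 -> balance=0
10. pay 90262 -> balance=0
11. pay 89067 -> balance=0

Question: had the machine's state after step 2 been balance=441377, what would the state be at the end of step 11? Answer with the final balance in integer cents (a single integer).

0

state after step 2 := balance=441377
3. pay 90798 -> balance=353536
4. pay 89535 -> balance=266369
5. pay 96802 -> balance=171351
6. pay 86704 -> balance=85795
7. pay 80856 -> balance=5513
8. pay 96378 -> balance=0
9. pay 99803 -> balance=0
10. pay 90262 -> balance=0
11. pay 89067 -> balance=0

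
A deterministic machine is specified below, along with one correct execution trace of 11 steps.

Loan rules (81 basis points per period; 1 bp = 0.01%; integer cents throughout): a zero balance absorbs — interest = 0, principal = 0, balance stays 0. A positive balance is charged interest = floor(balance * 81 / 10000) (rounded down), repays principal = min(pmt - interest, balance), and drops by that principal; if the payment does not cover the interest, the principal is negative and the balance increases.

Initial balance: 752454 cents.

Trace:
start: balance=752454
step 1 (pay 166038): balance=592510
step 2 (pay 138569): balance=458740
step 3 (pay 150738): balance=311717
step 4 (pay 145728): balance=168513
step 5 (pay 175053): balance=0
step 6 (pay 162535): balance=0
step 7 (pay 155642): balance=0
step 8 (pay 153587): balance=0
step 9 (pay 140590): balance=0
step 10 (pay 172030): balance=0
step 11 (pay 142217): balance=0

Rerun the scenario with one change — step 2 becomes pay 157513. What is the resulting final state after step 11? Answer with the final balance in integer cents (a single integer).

0

(re-executing from step 2 with the substitution; state before step 2: balance=592510)
step 2 (pay 157513): balance=439796
step 3 (pay 150738): balance=292620
step 4 (pay 145728): balance=149262
step 5 (pay 175053): balance=0
step 6 (pay 162535): balance=0
step 7 (pay 155642): balance=0
step 8 (pay 153587): balance=0
step 9 (pay 140590): balance=0
step 10 (pay 172030): balance=0
step 11 (pay 142217): balance=0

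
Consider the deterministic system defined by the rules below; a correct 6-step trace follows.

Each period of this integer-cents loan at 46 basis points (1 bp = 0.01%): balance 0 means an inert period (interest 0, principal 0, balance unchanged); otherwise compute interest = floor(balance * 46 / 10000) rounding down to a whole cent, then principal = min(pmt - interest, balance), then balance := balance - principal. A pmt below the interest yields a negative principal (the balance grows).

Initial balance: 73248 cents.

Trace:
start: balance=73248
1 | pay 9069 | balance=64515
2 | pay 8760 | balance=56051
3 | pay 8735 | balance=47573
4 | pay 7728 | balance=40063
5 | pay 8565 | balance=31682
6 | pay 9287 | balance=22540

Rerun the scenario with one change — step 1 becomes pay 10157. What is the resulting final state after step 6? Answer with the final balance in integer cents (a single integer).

21427

(re-executing from step 1 with the substitution; state before step 1: balance=73248)
1 | pay 10157 | balance=63427
2 | pay 8760 | balance=54958
3 | pay 8735 | balance=46475
4 | pay 7728 | balance=38960
5 | pay 8565 | balance=30574
6 | pay 9287 | balance=21427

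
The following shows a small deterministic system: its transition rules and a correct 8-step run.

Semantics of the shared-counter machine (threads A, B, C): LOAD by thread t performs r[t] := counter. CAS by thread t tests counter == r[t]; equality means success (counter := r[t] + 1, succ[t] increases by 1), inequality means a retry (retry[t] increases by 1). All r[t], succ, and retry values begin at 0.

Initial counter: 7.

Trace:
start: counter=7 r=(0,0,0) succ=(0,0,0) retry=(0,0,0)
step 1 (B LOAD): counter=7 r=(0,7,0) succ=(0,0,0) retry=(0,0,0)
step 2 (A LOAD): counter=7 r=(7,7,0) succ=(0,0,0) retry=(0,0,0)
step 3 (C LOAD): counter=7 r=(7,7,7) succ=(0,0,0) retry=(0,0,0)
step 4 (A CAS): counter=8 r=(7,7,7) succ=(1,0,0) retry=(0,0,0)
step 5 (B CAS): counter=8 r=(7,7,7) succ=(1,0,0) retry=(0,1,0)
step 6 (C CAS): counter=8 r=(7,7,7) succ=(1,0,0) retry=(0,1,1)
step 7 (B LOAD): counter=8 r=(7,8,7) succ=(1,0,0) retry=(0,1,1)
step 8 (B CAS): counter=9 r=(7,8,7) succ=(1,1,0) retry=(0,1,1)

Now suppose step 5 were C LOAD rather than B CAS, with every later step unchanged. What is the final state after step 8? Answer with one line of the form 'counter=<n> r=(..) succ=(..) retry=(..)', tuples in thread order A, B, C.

(re-executing from step 5 with the substitution; state before step 5: counter=8 r=(7,7,7) succ=(1,0,0) retry=(0,0,0))
step 5 (C LOAD): counter=8 r=(7,7,8) succ=(1,0,0) retry=(0,0,0)
step 6 (C CAS): counter=9 r=(7,7,8) succ=(1,0,1) retry=(0,0,0)
step 7 (B LOAD): counter=9 r=(7,9,8) succ=(1,0,1) retry=(0,0,0)
step 8 (B CAS): counter=10 r=(7,9,8) succ=(1,1,1) retry=(0,0,0)

counter=10 r=(7,9,8) succ=(1,1,1) retry=(0,0,0)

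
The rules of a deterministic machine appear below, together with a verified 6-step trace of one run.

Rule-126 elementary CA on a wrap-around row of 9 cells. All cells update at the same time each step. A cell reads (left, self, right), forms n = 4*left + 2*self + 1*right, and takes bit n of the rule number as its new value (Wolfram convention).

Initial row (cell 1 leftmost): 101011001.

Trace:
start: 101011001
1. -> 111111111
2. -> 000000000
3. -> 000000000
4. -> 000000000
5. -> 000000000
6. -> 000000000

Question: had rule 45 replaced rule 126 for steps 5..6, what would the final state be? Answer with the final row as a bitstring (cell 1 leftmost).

(re-executing steps 5..6 under rule 45; state before step 5: 000000000)
5. -> 111111111
6. -> 000000000

000000000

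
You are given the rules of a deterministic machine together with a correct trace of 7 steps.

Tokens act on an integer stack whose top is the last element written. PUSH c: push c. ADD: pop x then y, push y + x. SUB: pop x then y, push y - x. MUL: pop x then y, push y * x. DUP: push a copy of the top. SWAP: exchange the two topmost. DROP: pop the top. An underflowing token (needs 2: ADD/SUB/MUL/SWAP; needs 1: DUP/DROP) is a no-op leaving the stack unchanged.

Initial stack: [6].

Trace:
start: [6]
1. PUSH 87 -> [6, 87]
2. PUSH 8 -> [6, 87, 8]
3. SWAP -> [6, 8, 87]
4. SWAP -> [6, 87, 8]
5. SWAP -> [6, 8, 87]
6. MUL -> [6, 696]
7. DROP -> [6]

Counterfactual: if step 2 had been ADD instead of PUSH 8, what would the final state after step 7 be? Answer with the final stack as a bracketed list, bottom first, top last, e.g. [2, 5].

[]

(re-executing from step 2 with the substitution; state before step 2: [6, 87])
2. ADD -> [93]
3. SWAP -> [93]
4. SWAP -> [93]
5. SWAP -> [93]
6. MUL -> [93]
7. DROP -> []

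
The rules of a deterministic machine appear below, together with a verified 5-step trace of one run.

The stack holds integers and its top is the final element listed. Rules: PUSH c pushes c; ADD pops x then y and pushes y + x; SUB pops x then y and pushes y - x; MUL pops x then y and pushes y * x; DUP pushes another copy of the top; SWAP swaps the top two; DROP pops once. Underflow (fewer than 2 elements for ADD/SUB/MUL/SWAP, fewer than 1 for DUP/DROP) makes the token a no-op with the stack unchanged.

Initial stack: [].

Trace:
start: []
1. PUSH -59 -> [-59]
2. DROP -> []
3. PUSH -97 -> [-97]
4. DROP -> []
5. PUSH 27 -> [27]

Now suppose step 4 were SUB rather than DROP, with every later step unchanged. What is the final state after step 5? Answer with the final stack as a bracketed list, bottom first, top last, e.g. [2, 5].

[-97, 27]

(re-executing from step 4 with the substitution; state before step 4: [-97])
4. SUB -> [-97]
5. PUSH 27 -> [-97, 27]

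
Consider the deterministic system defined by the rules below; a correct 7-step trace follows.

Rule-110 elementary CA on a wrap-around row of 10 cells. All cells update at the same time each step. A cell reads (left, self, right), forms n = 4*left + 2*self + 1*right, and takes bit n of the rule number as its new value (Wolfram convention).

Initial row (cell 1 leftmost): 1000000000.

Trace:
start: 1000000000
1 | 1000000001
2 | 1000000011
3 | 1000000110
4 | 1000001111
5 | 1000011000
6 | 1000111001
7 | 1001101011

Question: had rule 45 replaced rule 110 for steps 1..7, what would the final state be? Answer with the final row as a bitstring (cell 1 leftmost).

0110110000

(re-executing steps 1..7 under rule 45; state before step 1: 1000000000)
1 | 1011111110
2 | 1110000001
3 | 0000111101
4 | 0110100011
5 | 1101101010
6 | 1011011111
7 | 0110110000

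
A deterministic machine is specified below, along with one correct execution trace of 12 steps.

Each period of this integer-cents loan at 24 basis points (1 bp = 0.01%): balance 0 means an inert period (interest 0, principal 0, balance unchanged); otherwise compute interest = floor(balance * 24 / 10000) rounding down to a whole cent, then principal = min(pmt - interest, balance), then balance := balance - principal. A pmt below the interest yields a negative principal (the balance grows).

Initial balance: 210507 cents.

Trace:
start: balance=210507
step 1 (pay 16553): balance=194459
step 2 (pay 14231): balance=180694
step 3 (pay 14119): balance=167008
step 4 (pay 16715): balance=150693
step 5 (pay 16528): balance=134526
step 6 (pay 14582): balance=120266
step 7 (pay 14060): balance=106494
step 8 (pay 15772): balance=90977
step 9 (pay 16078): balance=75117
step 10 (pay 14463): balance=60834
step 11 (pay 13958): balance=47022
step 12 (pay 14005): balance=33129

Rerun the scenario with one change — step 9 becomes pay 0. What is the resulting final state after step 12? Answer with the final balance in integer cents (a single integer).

49322

(re-executing from step 9 with the substitution; state before step 9: balance=90977)
step 9 (pay 0): balance=91195
step 10 (pay 14463): balance=76950
step 11 (pay 13958): balance=63176
step 12 (pay 14005): balance=49322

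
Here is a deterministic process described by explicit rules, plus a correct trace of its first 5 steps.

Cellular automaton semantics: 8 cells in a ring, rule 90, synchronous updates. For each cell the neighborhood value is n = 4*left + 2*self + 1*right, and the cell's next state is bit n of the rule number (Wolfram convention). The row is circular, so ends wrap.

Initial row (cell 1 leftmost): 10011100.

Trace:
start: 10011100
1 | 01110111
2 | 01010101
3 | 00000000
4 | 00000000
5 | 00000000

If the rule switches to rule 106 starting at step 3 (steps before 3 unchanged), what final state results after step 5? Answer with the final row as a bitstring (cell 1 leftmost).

10101010

(re-executing steps 3..5 under rule 106; state before step 3: 01010101)
3 | 10101010
4 | 01010101
5 | 10101010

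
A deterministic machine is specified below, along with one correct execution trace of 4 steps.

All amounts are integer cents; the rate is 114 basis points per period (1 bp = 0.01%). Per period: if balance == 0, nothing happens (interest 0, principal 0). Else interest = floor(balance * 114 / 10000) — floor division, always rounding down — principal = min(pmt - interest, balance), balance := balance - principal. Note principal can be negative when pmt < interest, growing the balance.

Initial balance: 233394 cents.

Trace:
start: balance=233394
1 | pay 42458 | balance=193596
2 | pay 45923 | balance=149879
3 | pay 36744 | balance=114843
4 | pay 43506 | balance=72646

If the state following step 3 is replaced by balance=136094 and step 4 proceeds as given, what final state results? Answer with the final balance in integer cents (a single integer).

state after step 3 := balance=136094
4 | pay 43506 | balance=94139

94139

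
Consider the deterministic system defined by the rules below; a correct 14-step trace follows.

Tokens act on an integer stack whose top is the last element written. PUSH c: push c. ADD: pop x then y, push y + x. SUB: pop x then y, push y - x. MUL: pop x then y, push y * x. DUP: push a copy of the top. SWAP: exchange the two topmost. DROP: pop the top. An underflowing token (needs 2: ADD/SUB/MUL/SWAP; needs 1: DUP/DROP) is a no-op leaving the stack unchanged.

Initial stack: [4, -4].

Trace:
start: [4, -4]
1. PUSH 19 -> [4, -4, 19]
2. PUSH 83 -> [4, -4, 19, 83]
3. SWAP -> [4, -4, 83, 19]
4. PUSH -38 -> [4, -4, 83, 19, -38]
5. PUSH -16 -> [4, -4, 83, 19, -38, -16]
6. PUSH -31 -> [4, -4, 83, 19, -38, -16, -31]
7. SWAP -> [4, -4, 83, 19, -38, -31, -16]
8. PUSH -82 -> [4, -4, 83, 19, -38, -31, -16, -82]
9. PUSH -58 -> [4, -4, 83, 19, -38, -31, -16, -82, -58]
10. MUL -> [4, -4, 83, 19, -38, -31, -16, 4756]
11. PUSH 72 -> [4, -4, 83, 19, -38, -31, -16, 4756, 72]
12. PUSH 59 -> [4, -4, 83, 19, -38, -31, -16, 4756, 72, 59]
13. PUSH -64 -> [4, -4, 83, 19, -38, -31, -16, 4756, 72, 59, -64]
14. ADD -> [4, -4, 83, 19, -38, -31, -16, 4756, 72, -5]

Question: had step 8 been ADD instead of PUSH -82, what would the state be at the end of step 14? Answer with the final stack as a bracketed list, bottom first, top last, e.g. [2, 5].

(re-executing from step 8 with the substitution; state before step 8: [4, -4, 83, 19, -38, -31, -16])
8. ADD -> [4, -4, 83, 19, -38, -47]
9. PUSH -58 -> [4, -4, 83, 19, -38, -47, -58]
10. MUL -> [4, -4, 83, 19, -38, 2726]
11. PUSH 72 -> [4, -4, 83, 19, -38, 2726, 72]
12. PUSH 59 -> [4, -4, 83, 19, -38, 2726, 72, 59]
13. PUSH -64 -> [4, -4, 83, 19, -38, 2726, 72, 59, -64]
14. ADD -> [4, -4, 83, 19, -38, 2726, 72, -5]

[4, -4, 83, 19, -38, 2726, 72, -5]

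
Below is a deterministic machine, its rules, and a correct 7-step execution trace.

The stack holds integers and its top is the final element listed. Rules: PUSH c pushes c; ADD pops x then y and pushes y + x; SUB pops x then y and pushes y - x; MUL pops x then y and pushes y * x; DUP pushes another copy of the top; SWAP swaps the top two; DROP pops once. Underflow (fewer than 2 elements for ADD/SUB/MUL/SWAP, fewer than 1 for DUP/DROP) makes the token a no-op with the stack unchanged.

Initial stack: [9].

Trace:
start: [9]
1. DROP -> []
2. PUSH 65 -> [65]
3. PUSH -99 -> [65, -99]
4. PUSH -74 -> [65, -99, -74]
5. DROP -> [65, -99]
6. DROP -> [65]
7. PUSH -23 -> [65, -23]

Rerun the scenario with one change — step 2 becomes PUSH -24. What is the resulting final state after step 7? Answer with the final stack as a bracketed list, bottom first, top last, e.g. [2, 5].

(re-executing from step 2 with the substitution; state before step 2: [])
2. PUSH -24 -> [-24]
3. PUSH -99 -> [-24, -99]
4. PUSH -74 -> [-24, -99, -74]
5. DROP -> [-24, -99]
6. DROP -> [-24]
7. PUSH -23 -> [-24, -23]

[-24, -23]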